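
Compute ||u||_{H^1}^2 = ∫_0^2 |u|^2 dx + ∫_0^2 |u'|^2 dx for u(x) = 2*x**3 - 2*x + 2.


||u||_{H^1}^2 = 24256/105

The H^1 norm (squared) on an interval (0, L) is
  ||u||_{H^1}^2 = ∫_0^L u(x)^2 dx + ∫_0^L u'(x)^2 dx.
Compute u'(x) = 6*x**2 - 2.
Then u(x)^2 = 4*x**6 - 8*x**4 + 8*x**3 + 4*x**2 - 8*x + 4 and u'(x)^2 = 36*x**4 - 24*x**2 + 4.
Integrate each monomial from 0 to 2 using ∫_0^2 c·x^n dx = c·2^(n+1)/(n+1):
  ∫_0^2 u(x)^2 dx = ∫_0^2 (4*x^6 - 8*x^4 + 8*x^3 + 4*x^2 - 8*x + 4) dx. Term by term:
    ∫_0^2 4*x^6 dx = 512/7;  ∫_0^2 -8*x^4 dx = -256/5;  ∫_0^2 8*x^3 dx = 32;
    ∫_0^2 4*x^2 dx = 32/3;  ∫_0^2 -8*x dx = -16;  ∫_0^2 4 dx = 8.
  Sum: 512/7 − 256/5 + 32 + 32/3 − 16 + 8 = 5944/105.
  ∫_0^2 u'(x)^2 dx = ∫_0^2 (36*x^4 - 24*x^2 + 4) dx. Term by term:
    ∫_0^2 36*x^4 dx = 1152/5;  ∫_0^2 -24*x^2 dx = -64;  ∫_0^2 4 dx = 8.
  Sum: 1152/5 − 64 + 8 = 872/5.
Adding: ||u||_{H^1}^2 = 5944/105 + 872/5 = 24256/105.


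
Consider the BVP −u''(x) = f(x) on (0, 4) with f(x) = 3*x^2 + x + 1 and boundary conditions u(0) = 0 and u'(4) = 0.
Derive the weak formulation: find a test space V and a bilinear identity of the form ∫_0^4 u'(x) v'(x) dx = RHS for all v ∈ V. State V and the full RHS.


V = {v ∈ H^1(0, 4) : v(0) = 0} (test functions vanish at x = 0 where u is specified); weak form: ∫_0^4 u'v' dx = ∫_0^4 (3*x^2 + x + 1) v dx for all v ∈ V.

Multiply both sides by a test function v and integrate from 0 to 4:
  ∫_0^4 −u''(x) v(x) dx = ∫_0^4 f(x) v(x) dx.
Integrate the LHS by parts once:
  ∫_0^4 −u'' v dx = −[u'(x) v(x)]_0^4 + ∫_0^4 u'(x) v'(x) dx.
Thus ∫_0^4 u'(x) v'(x) dx = ∫_0^4 f(x) v(x) dx + [u'(x) v(x)]_0^4.
Choose V so that boundary terms are either known or forced to vanish.
Mixed BC: u(0) = 0 (Dirichlet) and u'(4) = 0 (Neumann). Define V = {v ∈ H^1(0, 4) : v(0) = 0}. Then [u' v]_0^4 = u'(4)·v(4) − u'(0)·0 = 0.
Weak formulation: find u (satisfying any essential BC) such that ∫_0^4 u'(x) v'(x) dx = ∫_0^4 f v dx for all v ∈ V (Dirichlet at 0 absorbed into V; the Neumann datum at x = 4 is zero, so no boundary term remains).
Substituting f(x) = 3*x^2 + x + 1, the right-hand side is ∫_0^4 (3*x^2 + x + 1) v dx.


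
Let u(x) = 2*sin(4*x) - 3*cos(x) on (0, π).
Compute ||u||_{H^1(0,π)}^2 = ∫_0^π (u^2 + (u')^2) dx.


||u||_{H^1(0,π)}^2 = -64/5 + 43*π

u'(x) = 3*sin(x) + 8*cos(4*x).
Expand u² and (u')² and integrate term by term on (0, π), using: for integers n ≥ 1, ∫_0^π sin²(nx) dx = ∫_0^π cos²(nx) dx = π/2; for n ≠ n', ∫_0^π sin(nx)sin(n'x) dx = ∫_0^π cos(nx)cos(n'x) dx = 0; and by product-to-sum, ∫_0^π sin(nx)cos(n'x) dx = ½∫_0^π [sin((n+n')x) + sin((n−n')x)] dx, which is 0 when n+n' is even and 2n/(n²−n'²) when n+n' is odd (it need not vanish on (0, π)).
  u² squared terms: (-3)²·∫cos(x)² dx = 9·π/2 = 9*π/2;  (2)²·∫sin(4x)² dx = 4·π/2 = 2*π.
  u² cross terms: 2·(-3)·(2)·∫cos(x)·sin(4x) dx = -12·(8/15) = -32/5.
  So ∫_0^π u² dx = 9*π/2 + 2*π − 32/5 = -32/5 + 13*π/2.
  (u')² squared terms: (3)²·∫sin(x)² dx = 9·π/2 = 9*π/2;  (8)²·∫cos(4x)² dx = 64·π/2 = 32*π.
  (u')² cross terms: 2·(3)·(8)·∫sin(x)·cos(4x) dx = 48·(-2/15) = -32/5.
  So ∫_0^π (u')² dx = 9*π/2 + 32*π − 32/5 = -32/5 + 73*π/2.
||u||_{H^1}^2 = (-32/5 + 13*π/2) + (-32/5 + 73*π/2) = -64/5 + 43*π.


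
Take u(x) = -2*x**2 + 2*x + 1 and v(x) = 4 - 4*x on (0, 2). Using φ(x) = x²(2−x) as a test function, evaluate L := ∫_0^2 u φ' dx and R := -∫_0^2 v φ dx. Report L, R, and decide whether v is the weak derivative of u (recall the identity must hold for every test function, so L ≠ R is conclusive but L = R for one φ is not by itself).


LHS = 56/15, RHS = 16/15. No, v is not the weak derivative of u.

u(x) = -2*x**2 + 2*x + 1, classical derivative u'(x) = 2 - 4*x.
φ(x) = x²(2−x), so φ'(x) = x*(4 - 3*x).
Note φ(0) = φ(2) = 0, so the boundary term u·φ vanishes.
LHS = ∫_0^2 u(x) φ'(x) dx = ∫_0^2 (6*x^4 - 14*x^3 + 5*x^2 + 4*x) dx. Term by term:
  ∫_0^2 6*x^4 dx = 192/5;  ∫_0^2 -14*x^3 dx = -56;  ∫_0^2 5*x^2 dx = 40/3;
  ∫_0^2 4*x dx = 8.
Sum: 192/5 − 56 + 40/3 + 8 = 56/15.
So LHS = 56/15.
∫_0^2 v(x) φ(x) dx = ∫_0^2 (4*x^4 - 12*x^3 + 8*x^2) dx. Term by term:
  ∫_0^2 4*x^4 dx = 128/5;  ∫_0^2 -12*x^3 dx = -48;  ∫_0^2 8*x^2 dx = 64/3.
Sum: 128/5 − 48 + 64/3 = -16/15.
So RHS = -∫_0^2 v(x) φ(x) dx = 16/15.
LHS − RHS = 8/3 ≠ 0, so the identity fails.
(For a valid weak derivative the identity must hold for EVERY test function, in particular this one. The failure shows v is NOT the weak derivative of u.)
Correct weak derivative would be u'(x) = 2 - 4*x.


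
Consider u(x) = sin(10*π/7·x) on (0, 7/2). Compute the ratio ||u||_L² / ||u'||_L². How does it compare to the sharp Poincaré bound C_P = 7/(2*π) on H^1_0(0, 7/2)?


||u||_L² / ||u'||_L² = 7/(10*π) < C_P = 7/(2*π).

u(x) = sin(10*π/7·x), so u'(x) = 10*π*cos(10*π*x/7)/7.
Writing u(x) = A·sin(kπx/L) with A = 1 and k = 5, use ∫_0^L sin²(kπx/L) dx = L/2 and ∫_0^L cos²(kπx/L) dx = L/2.
u² = 1·sin²(10*π/7·x) and (u')² = 100*π^2/49·cos²(10*π/7·x), and each of sin², cos² integrates to L/2 = 7/4 over (0, 7/2).
∫_0^7/2 u² dx = 7/4, so ||u||_L² = sqrt(7)/2.
∫_0^7/2 (u')² dx = 25*π^2/7, so ||u'||_L² = 5*sqrt(7)*π/7.
Ratio ||u||_L² / ||u'||_L² = 7/(10*π).
Sharp Poincaré constant on H^1_0(0, 7/2) is C_P = L/π = 7/(2*π), achieved by sin(2*π/7·x).
This is the k = 5 harmonic; the ratio L/(kπ) is strictly less than C_P = L/π, consistent with the sharp inequality ||u||_L² ≤ C_P ||u'||_L².


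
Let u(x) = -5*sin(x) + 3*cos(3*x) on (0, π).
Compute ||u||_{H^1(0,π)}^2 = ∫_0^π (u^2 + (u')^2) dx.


||u||_{H^1(0,π)}^2 = 70*π

u'(x) = -9*sin(3*x) - 5*cos(x).
Expand u² and (u')² and integrate term by term on (0, π), using: for integers n ≥ 1, ∫_0^π sin²(nx) dx = ∫_0^π cos²(nx) dx = π/2; for n ≠ n', ∫_0^π sin(nx)sin(n'x) dx = ∫_0^π cos(nx)cos(n'x) dx = 0; and by product-to-sum, ∫_0^π sin(nx)cos(n'x) dx = ½∫_0^π [sin((n+n')x) + sin((n−n')x)] dx, which is 0 when n+n' is even and 2n/(n²−n'²) when n+n' is odd (it need not vanish on (0, π)).
  u² squared terms: (-5)²·∫sin(x)² dx = 25·π/2 = 25*π/2;  (3)²·∫cos(3x)² dx = 9·π/2 = 9*π/2.
  u² cross terms: 2·(-5)·(3)·∫sin(x)·cos(3x) dx = -30·(0) = 0.
  So ∫_0^π u² dx = 25*π/2 + 9*π/2 + 0 = 17*π.
  (u')² squared terms: (-9)²·∫sin(3x)² dx = 81·π/2 = 81*π/2;  (-5)²·∫cos(x)² dx = 25·π/2 = 25*π/2.
  (u')² cross terms: 2·(-9)·(-5)·∫sin(3x)·cos(x) dx = 90·(0) = 0.
  So ∫_0^π (u')² dx = 81*π/2 + 25*π/2 + 0 = 53*π.
||u||_{H^1}^2 = (17*π) + (53*π) = 70*π.


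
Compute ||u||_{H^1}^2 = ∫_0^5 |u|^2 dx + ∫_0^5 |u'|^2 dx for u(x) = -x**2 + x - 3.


||u||_{H^1}^2 = 4175/6

The H^1 norm (squared) on an interval (0, L) is
  ||u||_{H^1}^2 = ∫_0^L u(x)^2 dx + ∫_0^L u'(x)^2 dx.
Compute u'(x) = 1 - 2*x.
Then u(x)^2 = x**4 - 2*x**3 + 7*x**2 - 6*x + 9 and u'(x)^2 = 4*x**2 - 4*x + 1.
Integrate each monomial from 0 to 5 using ∫_0^5 c·x^n dx = c·5^(n+1)/(n+1):
  ∫_0^5 u(x)^2 dx = ∫_0^5 (x^4 - 2*x^3 + 7*x^2 - 6*x + 9) dx. Term by term:
    ∫_0^5 x^4 dx = 625;  ∫_0^5 -2*x^3 dx = -625/2;  ∫_0^5 7*x^2 dx = 875/3;
    ∫_0^5 -6*x dx = -75;  ∫_0^5 9 dx = 45.
  Sum: 625 − 625/2 + 875/3 − 75 + 45 = 3445/6.
  ∫_0^5 u'(x)^2 dx = ∫_0^5 (4*x^2 - 4*x + 1) dx. Term by term:
    ∫_0^5 4*x^2 dx = 500/3;  ∫_0^5 -4*x dx = -50;  ∫_0^5 1 dx = 5.
  Sum: 500/3 − 50 + 5 = 365/3.
Adding: ||u||_{H^1}^2 = 3445/6 + 365/3 = 4175/6.


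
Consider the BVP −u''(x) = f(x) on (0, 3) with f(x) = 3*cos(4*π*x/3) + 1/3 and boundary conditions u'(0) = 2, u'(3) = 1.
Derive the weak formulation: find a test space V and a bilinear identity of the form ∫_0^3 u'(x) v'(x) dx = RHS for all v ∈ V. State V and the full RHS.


V = H^1(0, 3) (v unrestricted at boundary; u is determined up to an additive constant); weak form: ∫_0^3 u'v' dx = ∫_0^3 (3*cos(4*π*x/3) + 1/3) v dx + v(3) − 2·v(0) for all v ∈ V.

Multiply both sides by a test function v and integrate from 0 to 3:
  ∫_0^3 −u''(x) v(x) dx = ∫_0^3 f(x) v(x) dx.
Integrate the LHS by parts once:
  ∫_0^3 −u'' v dx = −[u'(x) v(x)]_0^3 + ∫_0^3 u'(x) v'(x) dx.
Thus ∫_0^3 u'(x) v'(x) dx = ∫_0^3 f(x) v(x) dx + [u'(x) v(x)]_0^3.
Choose V so that boundary terms are either known or forced to vanish.
u has inhomogeneous Neumann u'(0) = 2, u'(3) = 1. [u' v]_0^3 = (1)·v(3) − (2)·v(0) = v(3) − 2·v(0). Take V = H^1(0, 3); boundary term becomes part of RHS.
Weak formulation: find u (satisfying any essential BC) such that ∫_0^3 u'(x) v'(x) dx = ∫_0^3 f v dx + v(3) − 2·v(0) for all v ∈ V (Neumann data are natural BCs: they enter the RHS as boundary terms).
Substituting f(x) = 3*cos(4*π*x/3) + 1/3, the right-hand side is ∫_0^3 (3*cos(4*π*x/3) + 1/3) v dx + v(3) − 2·v(0).
Compatibility check (pure Neumann): taking v ≡ 1 ∈ V gives 0 = ∫_0^3 f dx + (1) − (2), i.e. ∫_0^3 f dx must equal u'(0) − u'(3) = 1. Indeed ∫_0^3 (3*cos(4*π*x/3) + 1/3) dx = 1, so the data are compatible. The solution is then unique only up to an additive constant (fix it e.g. by requiring ∫_0^3 u dx = 0).


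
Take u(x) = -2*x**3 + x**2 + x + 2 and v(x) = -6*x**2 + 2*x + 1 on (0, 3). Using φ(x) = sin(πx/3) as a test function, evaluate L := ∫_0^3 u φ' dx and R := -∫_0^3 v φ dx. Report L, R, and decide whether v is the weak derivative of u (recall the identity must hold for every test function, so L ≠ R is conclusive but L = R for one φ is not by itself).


LHS = -648/π^3 + 138/π, RHS = -648/π^3 + 138/π. Yes, v = u' weakly.

u(x) = -2*x**3 + x**2 + x + 2, classical derivative u'(x) = -6*x**2 + 2*x + 1.
φ(x) = sin(πx/3), so φ'(x) = π*cos(π*x/3)/3.
Note φ(0) = φ(3) = 0, so the boundary term u·φ vanishes.
LHS = ∫_0^3 u(x) φ'(x) dx = ∫_0^3 (-2*π*x^3*cos(π*x/3)/3 + π*x^2*cos(π*x/3)/3 + π*x*cos(π*x/3)/3 + 2*π*cos(π*x/3)/3) dx. Term by term:
  ∫_0^3 2*π*cos(π*x/3)/3 dx = 0;  ∫_0^3 -2*π*x^3*cos(π*x/3)/3 dx = -648/π^3 + 162/π;  ∫_0^3 π*x*cos(π*x/3)/3 dx = -6/π;
  ∫_0^3 π*x^2*cos(π*x/3)/3 dx = -18/π.
Sum: 0 + -648/π^3 + 162/π − 6/π − 18/π = -648/π^3 + 138/π.
So LHS = -648/π^3 + 138/π.
∫_0^3 v(x) φ(x) dx = ∫_0^3 (-6*x^2*sin(π*x/3) + 2*x*sin(π*x/3) + sin(π*x/3)) dx. Term by term:
  ∫_0^3 -6*x^2*sin(π*x/3) dx = -162/π + 648/π^3;  ∫_0^3 2*x*sin(π*x/3) dx = 18/π;  ∫_0^3 sin(π*x/3) dx = 6/π.
Sum: -162/π + 648/π^3 + 18/π + 6/π = -138/π + 648/π^3.
So RHS = -∫_0^3 v(x) φ(x) dx = -648/π^3 + 138/π.
LHS = RHS, so the identity holds for this test φ.
Moreover u is smooth here and v(x) = u'(x) = -6*x**2 + 2*x + 1 pointwise, so the identity holds for every test function. Hence v is the weak derivative of u.


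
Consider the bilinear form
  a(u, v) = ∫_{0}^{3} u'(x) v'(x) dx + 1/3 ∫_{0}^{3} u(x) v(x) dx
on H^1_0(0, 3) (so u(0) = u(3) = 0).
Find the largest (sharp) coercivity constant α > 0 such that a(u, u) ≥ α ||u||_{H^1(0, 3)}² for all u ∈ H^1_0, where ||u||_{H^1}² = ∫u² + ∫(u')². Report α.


α = (3 + π^2)/(9 + π^2)

Coercivity of a(·,·) on H^1_0(0, 3) means a(u, u) ≥ α ||u||_{H^1}² for every u ∈ H^1_0.
The interval has length L = 3, and Poincaré/coercivity depend only on L. Here a(u, u) = ∫(u')² + (1/3)·∫u².
Here 0 < c = 1/3 < 1. The condition a(u,u) ≥ α||u||_{H^1}² reads (1−α)∫(u')² ≥ (α−c)∫u². Any admissible α is ≤ 1 (rapidly oscillating u have ∫u²/∫(u')² → 0), and α = 1 would force 0 ≥ (1−c)∫u², impossible since c < 1; so 1−α > 0. By the sharp Poincaré inequality on H^1_0 of an interval of length L, ∫(u')² ≥ (π/L)²∫u² with equality for the first sine mode sin(π(x−x₀)/L) (x₀ the left endpoint), so the inequality holds for all u iff (1−α)(π/L)² ≥ α − c, i.e. α ≤ ((π/L)² + c)/((π/L)² + 1) = (1 + c(L/π)²)/(1 + (L/π)²). With (π/L)² = π^2/9 and c = 1/3, the largest admissible constant is α = ((π/L)² + c)/((π/L)² + 1).
Simplifying, α = (3 + π^2)/(9 + π^2).


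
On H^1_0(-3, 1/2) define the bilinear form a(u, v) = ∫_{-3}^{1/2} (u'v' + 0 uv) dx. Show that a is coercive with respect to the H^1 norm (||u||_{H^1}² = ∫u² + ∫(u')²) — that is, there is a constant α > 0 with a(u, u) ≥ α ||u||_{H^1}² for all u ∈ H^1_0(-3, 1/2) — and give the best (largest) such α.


α = 4*π^2/(4*π^2 + 49)

Coercivity of a(·,·) on H^1_0(-3, 1/2) means a(u, u) ≥ α ||u||_{H^1}² for every u ∈ H^1_0.
The interval has length L = 7/2, and Poincaré/coercivity depend only on L. Here a(u, u) = ∫(u')² + (0)·∫u².
Here c = 0, so a(u,u) = ∫(u')² alone. The condition a(u,u) ≥ α||u||_{H^1}² reads (1−α)∫(u')² ≥ (α−c)∫u². Any admissible α is ≤ 1 (rapidly oscillating u have ∫u²/∫(u')² → 0), and α = 1 would force 0 ≥ (1−c)∫u², impossible since c < 1; so 1−α > 0. By the sharp Poincaré inequality on H^1_0 of an interval of length L, ∫(u')² ≥ (π/L)²∫u² with equality for the first sine mode sin(π(x−x₀)/L) (x₀ the left endpoint), so the inequality holds for all u iff (1−α)(π/L)² ≥ α − c, i.e. α ≤ ((π/L)² + c)/((π/L)² + 1) = (1 + c(L/π)²)/(1 + (L/π)²). (Direct route, valid since c ≤ 0: Poincaré gives c∫u² ≥ c(L/π)²∫(u')², so a(u,u) ≥ (1 + c(L/π)²)∫(u')², while ||u||_{H^1}² ≤ (1 + (L/π)²)∫(u')²; dividing yields the same α.) With (π/L)² = 4*π^2/49 and c = 0, the largest admissible constant is α = ((π/L)² + c)/((π/L)² + 1).
Simplifying, α = 4*π^2/(4*π^2 + 49).


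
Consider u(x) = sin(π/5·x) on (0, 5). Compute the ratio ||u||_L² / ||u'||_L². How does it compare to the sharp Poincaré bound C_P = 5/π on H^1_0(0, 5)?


||u||_L² / ||u'||_L² = 5/π = C_P.

u(x) = sin(π/5·x), so u'(x) = π*cos(π*x/5)/5.
Writing u(x) = A·sin(kπx/L) with A = 1 and k = 1, use ∫_0^L sin²(kπx/L) dx = L/2 and ∫_0^L cos²(kπx/L) dx = L/2.
u² = 1·sin²(π/5·x) and (u')² = π^2/25·cos²(π/5·x), and each of sin², cos² integrates to L/2 = 5/2 over (0, 5).
∫_0^5 u² dx = 5/2, so ||u||_L² = sqrt(10)/2.
∫_0^5 (u')² dx = π^2/10, so ||u'||_L² = sqrt(10)*π/10.
Ratio ||u||_L² / ||u'||_L² = 5/π.
Sharp Poincaré constant on H^1_0(0, 5) is C_P = L/π = 5/π, achieved by sin(π/5·x).
This is the k = 1 eigenfunction (up to amplitude), so the ratio equals the sharp Poincaré constant exactly.


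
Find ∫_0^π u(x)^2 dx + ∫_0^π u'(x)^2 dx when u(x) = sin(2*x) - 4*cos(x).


||u||_{H^1(0,π)}^2 = -64/3 + 37*π/2

u'(x) = 4*sin(x) + 2*cos(2*x).
Expand u² and (u')² and integrate term by term on (0, π), using: for integers n ≥ 1, ∫_0^π sin²(nx) dx = ∫_0^π cos²(nx) dx = π/2; for n ≠ n', ∫_0^π sin(nx)sin(n'x) dx = ∫_0^π cos(nx)cos(n'x) dx = 0; and by product-to-sum, ∫_0^π sin(nx)cos(n'x) dx = ½∫_0^π [sin((n+n')x) + sin((n−n')x)] dx, which is 0 when n+n' is even and 2n/(n²−n'²) when n+n' is odd (it need not vanish on (0, π)).
  u² squared terms: (-4)²·∫cos(x)² dx = 16·π/2 = 8*π;  (1)²·∫sin(2x)² dx = 1·π/2 = π/2.
  u² cross terms: 2·(-4)·(1)·∫cos(x)·sin(2x) dx = -8·(4/3) = -32/3.
  So ∫_0^π u² dx = 8*π + π/2 − 32/3 = -32/3 + 17*π/2.
  (u')² squared terms: (2)²·∫cos(2x)² dx = 4·π/2 = 2*π;  (4)²·∫sin(x)² dx = 16·π/2 = 8*π.
  (u')² cross terms: 2·(2)·(4)·∫cos(2x)·sin(x) dx = 16·(-2/3) = -32/3.
  So ∫_0^π (u')² dx = 2*π + 8*π − 32/3 = -32/3 + 10*π.
||u||_{H^1}^2 = (-32/3 + 17*π/2) + (-32/3 + 10*π) = -64/3 + 37*π/2.


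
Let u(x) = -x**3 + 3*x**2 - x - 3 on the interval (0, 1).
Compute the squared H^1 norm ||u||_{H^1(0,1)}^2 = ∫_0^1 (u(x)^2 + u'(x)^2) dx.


||u||_{H^1}^2 = 199/21

The H^1 norm (squared) on an interval (0, L) is
  ||u||_{H^1}^2 = ∫_0^L u(x)^2 dx + ∫_0^L u'(x)^2 dx.
Compute u'(x) = -3*x**2 + 6*x - 1.
Then u(x)^2 = x**6 - 6*x**5 + 11*x**4 - 17*x**2 + 6*x + 9 and u'(x)^2 = 9*x**4 - 36*x**3 + 42*x**2 - 12*x + 1.
Integrate each monomial from 0 to 1 using ∫_0^1 c·x^n dx = c·1^(n+1)/(n+1):
  ∫_0^1 u(x)^2 dx = ∫_0^1 (x^6 - 6*x^5 + 11*x^4 - 17*x^2 + 6*x + 9) dx. Term by term:
    ∫_0^1 x^6 dx = 1/7;  ∫_0^1 -6*x^5 dx = -1;  ∫_0^1 11*x^4 dx = 11/5;
    ∫_0^1 -17*x^2 dx = -17/3;  ∫_0^1 6*x dx = 3;  ∫_0^1 9 dx = 9.
  Sum: 1/7 − 1 + 11/5 − 17/3 + 3 + 9 = 806/105.
  ∫_0^1 u'(x)^2 dx = ∫_0^1 (9*x^4 - 36*x^3 + 42*x^2 - 12*x + 1) dx. Term by term:
    ∫_0^1 9*x^4 dx = 9/5;  ∫_0^1 -36*x^3 dx = -9;  ∫_0^1 42*x^2 dx = 14;
    ∫_0^1 -12*x dx = -6;  ∫_0^1 1 dx = 1.
  Sum: 9/5 − 9 + 14 − 6 + 1 = 9/5.
Adding: ||u||_{H^1}^2 = 806/105 + 9/5 = 199/21.


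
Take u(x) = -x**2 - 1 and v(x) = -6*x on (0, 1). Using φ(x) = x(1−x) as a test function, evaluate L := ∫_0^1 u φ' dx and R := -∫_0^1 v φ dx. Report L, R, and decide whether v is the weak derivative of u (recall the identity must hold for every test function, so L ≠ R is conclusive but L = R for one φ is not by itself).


LHS = 1/6, RHS = 1/2. No, v is not the weak derivative of u.

u(x) = -x**2 - 1, classical derivative u'(x) = -2*x.
φ(x) = x(1−x), so φ'(x) = 1 - 2*x.
Note φ(0) = φ(1) = 0, so the boundary term u·φ vanishes.
LHS = ∫_0^1 u(x) φ'(x) dx = ∫_0^1 (2*x^3 - x^2 + 2*x - 1) dx. Term by term:
  ∫_0^1 2*x^3 dx = 1/2;  ∫_0^1 -x^2 dx = -1/3;  ∫_0^1 2*x dx = 1;
  ∫_0^1 -1 dx = -1.
Sum: 1/2 − 1/3 + 1 − 1 = 1/6.
So LHS = 1/6.
∫_0^1 v(x) φ(x) dx = ∫_0^1 (6*x^3 - 6*x^2) dx. Term by term:
  ∫_0^1 6*x^3 dx = 3/2;  ∫_0^1 -6*x^2 dx = -2.
Sum: 3/2 − 2 = -1/2.
So RHS = -∫_0^1 v(x) φ(x) dx = 1/2.
LHS − RHS = -1/3 ≠ 0, so the identity fails.
(For a valid weak derivative the identity must hold for EVERY test function, in particular this one. The failure shows v is NOT the weak derivative of u.)
Correct weak derivative would be u'(x) = -2*x.


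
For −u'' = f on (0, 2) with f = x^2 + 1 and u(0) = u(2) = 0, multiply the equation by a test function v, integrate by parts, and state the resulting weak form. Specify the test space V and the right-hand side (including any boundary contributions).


V = H^1_0(0, 2) (so v(0) = v(2) = 0); weak form: ∫_0^2 u'v' dx = ∫_0^2 (x^2 + 1) v dx for all v ∈ V.

Multiply both sides by a test function v and integrate from 0 to 2:
  ∫_0^2 −u''(x) v(x) dx = ∫_0^2 f(x) v(x) dx.
Integrate the LHS by parts once:
  ∫_0^2 −u'' v dx = −[u'(x) v(x)]_0^2 + ∫_0^2 u'(x) v'(x) dx.
Thus ∫_0^2 u'(x) v'(x) dx = ∫_0^2 f(x) v(x) dx + [u'(x) v(x)]_0^2.
Choose V so that boundary terms are either known or forced to vanish.
u is Dirichlet: u(0) = u(2) = 0. Let V = H^1_0(0, 2); then v(0) = v(2) = 0, and [u' v]_0^2 = 0.
Weak formulation: find u (satisfying any essential BC) such that ∫_0^2 u'(x) v'(x) dx = ∫_0^2 f v dx for all v ∈ V.
Substituting f(x) = x^2 + 1, the right-hand side is ∫_0^2 (x^2 + 1) v dx.


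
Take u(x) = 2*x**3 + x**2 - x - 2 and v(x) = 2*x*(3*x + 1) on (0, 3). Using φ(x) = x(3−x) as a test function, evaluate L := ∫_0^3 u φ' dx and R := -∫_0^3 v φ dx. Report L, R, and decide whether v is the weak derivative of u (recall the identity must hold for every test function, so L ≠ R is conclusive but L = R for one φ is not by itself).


LHS = -819/10, RHS = -432/5. No, v is not the weak derivative of u.

u(x) = 2*x**3 + x**2 - x - 2, classical derivative u'(x) = 6*x**2 + 2*x - 1.
φ(x) = x(3−x), so φ'(x) = 3 - 2*x.
Note φ(0) = φ(3) = 0, so the boundary term u·φ vanishes.
LHS = ∫_0^3 u(x) φ'(x) dx = ∫_0^3 (-4*x^4 + 4*x^3 + 5*x^2 + x - 6) dx. Term by term:
  ∫_0^3 -4*x^4 dx = -972/5;  ∫_0^3 4*x^3 dx = 81;  ∫_0^3 5*x^2 dx = 45;
  ∫_0^3 x dx = 9/2;  ∫_0^3 -6 dx = -18.
Sum: -972/5 + 81 + 45 + 9/2 − 18 = -819/10.
So LHS = -819/10.
∫_0^3 v(x) φ(x) dx = ∫_0^3 (-6*x^4 + 16*x^3 + 6*x^2) dx. Term by term:
  ∫_0^3 -6*x^4 dx = -1458/5;  ∫_0^3 16*x^3 dx = 324;  ∫_0^3 6*x^2 dx = 54.
Sum: -1458/5 + 324 + 54 = 432/5.
So RHS = -∫_0^3 v(x) φ(x) dx = -432/5.
LHS − RHS = 9/2 ≠ 0, so the identity fails.
(For a valid weak derivative the identity must hold for EVERY test function, in particular this one. The failure shows v is NOT the weak derivative of u.)
Correct weak derivative would be u'(x) = 6*x**2 + 2*x - 1.


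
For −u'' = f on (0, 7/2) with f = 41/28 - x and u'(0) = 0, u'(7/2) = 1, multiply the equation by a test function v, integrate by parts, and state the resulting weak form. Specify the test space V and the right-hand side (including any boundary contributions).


V = H^1(0, 7/2) (v unrestricted at boundary; u is determined up to an additive constant); weak form: ∫_0^7/2 u'v' dx = ∫_0^7/2 (41/28 - x) v dx + v(7/2) for all v ∈ V.

Multiply both sides by a test function v and integrate from 0 to 7/2:
  ∫_0^7/2 −u''(x) v(x) dx = ∫_0^7/2 f(x) v(x) dx.
Integrate the LHS by parts once:
  ∫_0^7/2 −u'' v dx = −[u'(x) v(x)]_0^7/2 + ∫_0^7/2 u'(x) v'(x) dx.
Thus ∫_0^7/2 u'(x) v'(x) dx = ∫_0^7/2 f(x) v(x) dx + [u'(x) v(x)]_0^7/2.
Choose V so that boundary terms are either known or forced to vanish.
u has inhomogeneous Neumann u'(0) = 0, u'(7/2) = 1. [u' v]_0^7/2 = (1)·v(7/2) − (0)·v(0) = v(7/2). Take V = H^1(0, 7/2); boundary term becomes part of RHS.
Weak formulation: find u (satisfying any essential BC) such that ∫_0^7/2 u'(x) v'(x) dx = ∫_0^7/2 f v dx + v(7/2) for all v ∈ V (Neumann data are natural BCs: they enter the RHS as boundary terms).
Substituting f(x) = 41/28 - x, the right-hand side is ∫_0^7/2 (41/28 - x) v dx + v(7/2).
Compatibility check (pure Neumann): taking v ≡ 1 ∈ V gives 0 = ∫_0^7/2 f dx + (1) − (0), i.e. ∫_0^7/2 f dx must equal u'(0) − u'(7/2) = -1. Indeed ∫_0^7/2 (41/28 - x) dx = -1, so the data are compatible. The solution is then unique only up to an additive constant (fix it e.g. by requiring ∫_0^7/2 u dx = 0).


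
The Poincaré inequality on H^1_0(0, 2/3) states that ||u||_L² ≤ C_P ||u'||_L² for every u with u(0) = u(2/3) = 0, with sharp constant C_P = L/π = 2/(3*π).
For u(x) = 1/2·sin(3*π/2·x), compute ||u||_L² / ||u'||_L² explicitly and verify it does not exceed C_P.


||u||_L² / ||u'||_L² = 2/(3*π) = C_P.

u(x) = 1/2·sin(3*π/2·x), so u'(x) = 3*π*cos(3*π*x/2)/4.
Writing u(x) = A·sin(kπx/L) with A = 1/2 and k = 1, use ∫_0^L sin²(kπx/L) dx = L/2 and ∫_0^L cos²(kπx/L) dx = L/2.
u² = 1/4·sin²(3*π/2·x) and (u')² = 9*π^2/16·cos²(3*π/2·x), and each of sin², cos² integrates to L/2 = 1/3 over (0, 2/3).
∫_0^2/3 u² dx = 1/12, so ||u||_L² = sqrt(3)/6.
∫_0^2/3 (u')² dx = 3*π^2/16, so ||u'||_L² = sqrt(3)*π/4.
Ratio ||u||_L² / ||u'||_L² = 2/(3*π).
Sharp Poincaré constant on H^1_0(0, 2/3) is C_P = L/π = 2/(3*π), achieved by sin(3*π/2·x).
This is the k = 1 eigenfunction (up to amplitude), so the ratio equals the sharp Poincaré constant exactly.


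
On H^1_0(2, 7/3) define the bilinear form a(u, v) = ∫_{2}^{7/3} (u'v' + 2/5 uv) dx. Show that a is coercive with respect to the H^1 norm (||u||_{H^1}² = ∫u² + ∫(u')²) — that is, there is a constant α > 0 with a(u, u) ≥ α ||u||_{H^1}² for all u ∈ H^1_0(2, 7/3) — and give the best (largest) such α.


α = (2 + 45*π^2)/(5*(1 + 9*π^2))

Coercivity of a(·,·) on H^1_0(2, 7/3) means a(u, u) ≥ α ||u||_{H^1}² for every u ∈ H^1_0.
The interval has length L = 1/3, and Poincaré/coercivity depend only on L. Here a(u, u) = ∫(u')² + (2/5)·∫u².
Here 0 < c = 2/5 < 1. The condition a(u,u) ≥ α||u||_{H^1}² reads (1−α)∫(u')² ≥ (α−c)∫u². Any admissible α is ≤ 1 (rapidly oscillating u have ∫u²/∫(u')² → 0), and α = 1 would force 0 ≥ (1−c)∫u², impossible since c < 1; so 1−α > 0. By the sharp Poincaré inequality on H^1_0 of an interval of length L, ∫(u')² ≥ (π/L)²∫u² with equality for the first sine mode sin(π(x−x₀)/L) (x₀ the left endpoint), so the inequality holds for all u iff (1−α)(π/L)² ≥ α − c, i.e. α ≤ ((π/L)² + c)/((π/L)² + 1) = (1 + c(L/π)²)/(1 + (L/π)²). With (π/L)² = 9*π^2 and c = 2/5, the largest admissible constant is α = ((π/L)² + c)/((π/L)² + 1).
Simplifying, α = (2 + 45*π^2)/(5*(1 + 9*π^2)).


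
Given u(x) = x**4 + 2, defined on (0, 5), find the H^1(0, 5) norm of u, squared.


||u||_{H^1}^2 = 25080635/63

The H^1 norm (squared) on an interval (0, L) is
  ||u||_{H^1}^2 = ∫_0^L u(x)^2 dx + ∫_0^L u'(x)^2 dx.
Compute u'(x) = 4*x**3.
Then u(x)^2 = x**8 + 4*x**4 + 4 and u'(x)^2 = 16*x**6.
Integrate each monomial from 0 to 5 using ∫_0^5 c·x^n dx = c·5^(n+1)/(n+1):
  ∫_0^5 u(x)^2 dx = ∫_0^5 (x^8 + 4*x^4 + 4) dx. Term by term:
    ∫_0^5 x^8 dx = 1953125/9;  ∫_0^5 4*x^4 dx = 2500;  ∫_0^5 4 dx = 20.
  Sum: 1953125/9 + 2500 + 20 = 1975805/9.
  ∫_0^5 u'(x)^2 dx = ∫_0^5 (16*x^6) dx. Term by term:
    ∫_0^5 16*x^6 dx = 1250000/7.
Adding: ||u||_{H^1}^2 = 1975805/9 + 1250000/7 = 25080635/63.


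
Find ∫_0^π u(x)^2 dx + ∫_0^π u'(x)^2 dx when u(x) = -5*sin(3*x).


||u||_{H^1(0,π)}^2 = 125*π

u'(x) = -15*cos(3*x).
Expand u² and (u')² and integrate term by term on (0, π), using: for integers n ≥ 1, ∫_0^π sin²(nx) dx = ∫_0^π cos²(nx) dx = π/2; for n ≠ n', ∫_0^π sin(nx)sin(n'x) dx = ∫_0^π cos(nx)cos(n'x) dx = 0; and by product-to-sum, ∫_0^π sin(nx)cos(n'x) dx = ½∫_0^π [sin((n+n')x) + sin((n−n')x)] dx, which is 0 when n+n' is even and 2n/(n²−n'²) when n+n' is odd (it need not vanish on (0, π)).
  u² squared terms: (-5)²·∫sin(3x)² dx = 25·π/2 = 25*π/2.
  So ∫_0^π u² dx = 25*π/2.
  (u')² squared terms: (-15)²·∫cos(3x)² dx = 225·π/2 = 225*π/2.
  So ∫_0^π (u')² dx = 225*π/2.
||u||_{H^1}^2 = (25*π/2) + (225*π/2) = 125*π.


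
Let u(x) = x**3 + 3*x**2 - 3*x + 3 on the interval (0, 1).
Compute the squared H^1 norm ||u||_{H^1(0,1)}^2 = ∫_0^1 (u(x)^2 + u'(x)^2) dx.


||u||_{H^1}^2 = 544/35

The H^1 norm (squared) on an interval (0, L) is
  ||u||_{H^1}^2 = ∫_0^L u(x)^2 dx + ∫_0^L u'(x)^2 dx.
Compute u'(x) = 3*x**2 + 6*x - 3.
Then u(x)^2 = x**6 + 6*x**5 + 3*x**4 - 12*x**3 + 27*x**2 - 18*x + 9 and u'(x)^2 = 9*x**4 + 36*x**3 + 18*x**2 - 36*x + 9.
Integrate each monomial from 0 to 1 using ∫_0^1 c·x^n dx = c·1^(n+1)/(n+1):
  ∫_0^1 u(x)^2 dx = ∫_0^1 (x^6 + 6*x^5 + 3*x^4 - 12*x^3 + 27*x^2 - 18*x + 9) dx. Term by term:
    ∫_0^1 x^6 dx = 1/7;  ∫_0^1 6*x^5 dx = 1;  ∫_0^1 3*x^4 dx = 3/5;
    ∫_0^1 -12*x^3 dx = -3;  ∫_0^1 27*x^2 dx = 9;  ∫_0^1 -18*x dx = -9;
    ∫_0^1 9 dx = 9.
  Sum: 1/7 + 1 + 3/5 − 3 + 9 − 9 + 9 = 271/35.
  ∫_0^1 u'(x)^2 dx = ∫_0^1 (9*x^4 + 36*x^3 + 18*x^2 - 36*x + 9) dx. Term by term:
    ∫_0^1 9*x^4 dx = 9/5;  ∫_0^1 36*x^3 dx = 9;  ∫_0^1 18*x^2 dx = 6;
    ∫_0^1 -36*x dx = -18;  ∫_0^1 9 dx = 9.
  Sum: 9/5 + 9 + 6 − 18 + 9 = 39/5.
Adding: ||u||_{H^1}^2 = 271/35 + 39/5 = 544/35.


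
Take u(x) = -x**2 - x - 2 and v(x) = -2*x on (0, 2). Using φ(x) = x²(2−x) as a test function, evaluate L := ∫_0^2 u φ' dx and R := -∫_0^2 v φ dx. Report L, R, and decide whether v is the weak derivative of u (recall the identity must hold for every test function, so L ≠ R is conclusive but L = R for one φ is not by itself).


LHS = 68/15, RHS = 16/5. No, v is not the weak derivative of u.

u(x) = -x**2 - x - 2, classical derivative u'(x) = -2*x - 1.
φ(x) = x²(2−x), so φ'(x) = x*(4 - 3*x).
Note φ(0) = φ(2) = 0, so the boundary term u·φ vanishes.
LHS = ∫_0^2 u(x) φ'(x) dx = ∫_0^2 (3*x^4 - x^3 + 2*x^2 - 8*x) dx. Term by term:
  ∫_0^2 3*x^4 dx = 96/5;  ∫_0^2 -x^3 dx = -4;  ∫_0^2 2*x^2 dx = 16/3;
  ∫_0^2 -8*x dx = -16.
Sum: 96/5 − 4 + 16/3 − 16 = 68/15.
So LHS = 68/15.
∫_0^2 v(x) φ(x) dx = ∫_0^2 (2*x^4 - 4*x^3) dx. Term by term:
  ∫_0^2 2*x^4 dx = 64/5;  ∫_0^2 -4*x^3 dx = -16.
Sum: 64/5 − 16 = -16/5.
So RHS = -∫_0^2 v(x) φ(x) dx = 16/5.
LHS − RHS = 4/3 ≠ 0, so the identity fails.
(For a valid weak derivative the identity must hold for EVERY test function, in particular this one. The failure shows v is NOT the weak derivative of u.)
Correct weak derivative would be u'(x) = -2*x - 1.


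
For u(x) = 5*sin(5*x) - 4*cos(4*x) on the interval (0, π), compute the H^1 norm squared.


||u||_{H^1(0,π)}^2 = -6800/9 + 461*π

u'(x) = 16*sin(4*x) + 25*cos(5*x).
Expand u² and (u')² and integrate term by term on (0, π), using: for integers n ≥ 1, ∫_0^π sin²(nx) dx = ∫_0^π cos²(nx) dx = π/2; for n ≠ n', ∫_0^π sin(nx)sin(n'x) dx = ∫_0^π cos(nx)cos(n'x) dx = 0; and by product-to-sum, ∫_0^π sin(nx)cos(n'x) dx = ½∫_0^π [sin((n+n')x) + sin((n−n')x)] dx, which is 0 when n+n' is even and 2n/(n²−n'²) when n+n' is odd (it need not vanish on (0, π)).
  u² squared terms: (-4)²·∫cos(4x)² dx = 16·π/2 = 8*π;  (5)²·∫sin(5x)² dx = 25·π/2 = 25*π/2.
  u² cross terms: 2·(-4)·(5)·∫cos(4x)·sin(5x) dx = -40·(10/9) = -400/9.
  So ∫_0^π u² dx = 8*π + 25*π/2 − 400/9 = -400/9 + 41*π/2.
  (u')² squared terms: (16)²·∫sin(4x)² dx = 256·π/2 = 128*π;  (25)²·∫cos(5x)² dx = 625·π/2 = 625*π/2.
  (u')² cross terms: 2·(16)·(25)·∫sin(4x)·cos(5x) dx = 800·(-8/9) = -6400/9.
  So ∫_0^π (u')² dx = 128*π + 625*π/2 − 6400/9 = -6400/9 + 881*π/2.
||u||_{H^1}^2 = (-400/9 + 41*π/2) + (-6400/9 + 881*π/2) = -6800/9 + 461*π.


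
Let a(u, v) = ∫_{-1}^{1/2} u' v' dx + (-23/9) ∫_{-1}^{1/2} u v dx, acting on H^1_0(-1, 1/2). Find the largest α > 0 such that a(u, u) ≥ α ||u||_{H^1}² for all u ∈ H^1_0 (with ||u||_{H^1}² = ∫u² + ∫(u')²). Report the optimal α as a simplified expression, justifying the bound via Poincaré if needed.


α = (-23 + 4*π^2)/(9 + 4*π^2)

Coercivity of a(·,·) on H^1_0(-1, 1/2) means a(u, u) ≥ α ||u||_{H^1}² for every u ∈ H^1_0.
The interval has length L = 3/2, and Poincaré/coercivity depend only on L. Here a(u, u) = ∫(u')² + (-23/9)·∫u².
Here c = -23/9 < 0 with |c| < (π/L)² = 4*π^2/9, so coercivity still holds. The condition a(u,u) ≥ α||u||_{H^1}² reads (1−α)∫(u')² ≥ (α−c)∫u². Any admissible α is ≤ 1 (rapidly oscillating u have ∫u²/∫(u')² → 0), and α = 1 would force 0 ≥ (1−c)∫u², impossible since c < 1; so 1−α > 0. By the sharp Poincaré inequality on H^1_0 of an interval of length L, ∫(u')² ≥ (π/L)²∫u² with equality for the first sine mode sin(π(x−x₀)/L) (x₀ the left endpoint), so the inequality holds for all u iff (1−α)(π/L)² ≥ α − c, i.e. α ≤ ((π/L)² + c)/((π/L)² + 1) = (1 + c(L/π)²)/(1 + (L/π)²). (Direct route, valid since c ≤ 0: Poincaré gives c∫u² ≥ c(L/π)²∫(u')², so a(u,u) ≥ (1 + c(L/π)²)∫(u')², while ||u||_{H^1}² ≤ (1 + (L/π)²)∫(u')²; dividing yields the same α.) With (π/L)² = 4*π^2/9 and c = -23/9, the largest admissible constant is α = ((π/L)² + c)/((π/L)² + 1).
Simplifying, α = (-23 + 4*π^2)/(9 + 4*π^2).


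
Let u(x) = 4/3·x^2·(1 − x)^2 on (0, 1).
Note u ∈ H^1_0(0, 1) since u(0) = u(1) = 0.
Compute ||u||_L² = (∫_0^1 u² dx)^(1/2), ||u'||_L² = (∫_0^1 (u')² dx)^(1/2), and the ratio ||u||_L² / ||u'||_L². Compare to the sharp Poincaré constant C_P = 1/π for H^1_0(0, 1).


||u||_L² / ||u'||_L² = sqrt(3)/6 < C_P = 1/π.

u(x) = 4/3·x^2·(1 − x)^2, so u'(x) = 8*x*(x - 1)*(2*x - 1)/3.
u(x) = 4/3·x^2·(1 − x)^2 vanishes at x = 0 and x = 1, so u ∈ H^1_0(0, 1). Differentiate via the product rule and integrate the resulting polynomials term by term.
  ∫_0^1 u² dx = ∫_0^1 (16*x^8/9 - 64*x^7/9 + 32*x^6/3 - 64*x^5/9 + 16*x^4/9) dx. Term by term:
    ∫_0^1 16*x^8/9 dx = 16/81;  ∫_0^1 -64*x^7/9 dx = -8/9;  ∫_0^1 32*x^6/3 dx = 32/21;
    ∫_0^1 -64*x^5/9 dx = -32/27;  ∫_0^1 16*x^4/9 dx = 16/45.
  Sum: 16/81 − 8/9 + 32/21 − 32/27 + 16/45 = 8/2835.
  ∫_0^1 (u')² dx = ∫_0^1 (256*x^6/9 - 256*x^5/3 + 832*x^4/9 - 128*x^3/3 + 64*x^2/9) dx. Term by term:
    ∫_0^1 256*x^6/9 dx = 256/63;  ∫_0^1 -256*x^5/3 dx = -128/9;  ∫_0^1 832*x^4/9 dx = 832/45;
    ∫_0^1 -128*x^3/3 dx = -32/3;  ∫_0^1 64*x^2/9 dx = 64/27.
  Sum: 256/63 − 128/9 + 832/45 − 32/3 + 64/27 = 32/945.
∫_0^1 u² dx = 8/2835, so ||u||_L² = 2*sqrt(70)/315.
∫_0^1 (u')² dx = 32/945, so ||u'||_L² = 4*sqrt(210)/315.
Ratio ||u||_L² / ||u'||_L² = sqrt(3)/6.
Sharp Poincaré constant on H^1_0(0, 1) is C_P = L/π = 1/π, achieved by sin(π·x).
A polynomial bump cannot attain the sharp Poincaré constant (only the first sine eigenfunction does), so the ratio is strictly less than C_P, consistent with ||u||_L² ≤ C_P ||u'||_L².


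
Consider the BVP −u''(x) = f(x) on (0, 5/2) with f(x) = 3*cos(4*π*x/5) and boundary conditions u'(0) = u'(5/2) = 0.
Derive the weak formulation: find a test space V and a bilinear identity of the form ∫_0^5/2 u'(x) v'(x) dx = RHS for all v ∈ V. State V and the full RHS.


V = H^1(0, 5/2) (no boundary constraint on v; u is determined up to an additive constant); weak form: ∫_0^5/2 u'v' dx = ∫_0^5/2 (3*cos(4*π*x/5)) v dx for all v ∈ V.

Multiply both sides by a test function v and integrate from 0 to 5/2:
  ∫_0^5/2 −u''(x) v(x) dx = ∫_0^5/2 f(x) v(x) dx.
Integrate the LHS by parts once:
  ∫_0^5/2 −u'' v dx = −[u'(x) v(x)]_0^5/2 + ∫_0^5/2 u'(x) v'(x) dx.
Thus ∫_0^5/2 u'(x) v'(x) dx = ∫_0^5/2 f(x) v(x) dx + [u'(x) v(x)]_0^5/2.
Choose V so that boundary terms are either known or forced to vanish.
u has homogeneous Neumann: u'(0) = u'(5/2) = 0. So [u' v]_0^5/2 = 0·v(5/2) − 0·v(0) = 0 for any v; take V = H^1(0, 5/2).
Weak formulation: find u (satisfying any essential BC) such that ∫_0^5/2 u'(x) v'(x) dx = ∫_0^5/2 f v dx for all v ∈ V (homogeneous Neumann, so boundary terms vanish).
Substituting f(x) = 3*cos(4*π*x/5), the right-hand side is ∫_0^5/2 (3*cos(4*π*x/5)) v dx.
Compatibility check (pure Neumann): taking v ≡ 1 ∈ V gives 0 = ∫_0^5/2 f dx + (0) − (0), i.e. ∫_0^5/2 f dx must equal u'(0) − u'(5/2) = 0. Indeed ∫_0^5/2 (3*cos(4*π*x/5)) dx = 0, so the data are compatible. The solution is then unique only up to an additive constant (fix it e.g. by requiring ∫_0^5/2 u dx = 0).


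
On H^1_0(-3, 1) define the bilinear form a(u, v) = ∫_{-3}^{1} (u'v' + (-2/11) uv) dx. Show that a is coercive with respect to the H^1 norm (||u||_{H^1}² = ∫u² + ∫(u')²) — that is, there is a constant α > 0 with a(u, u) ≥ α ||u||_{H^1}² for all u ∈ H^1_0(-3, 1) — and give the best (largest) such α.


α = (-32/11 + π^2)/(π^2 + 16)

Coercivity of a(·,·) on H^1_0(-3, 1) means a(u, u) ≥ α ||u||_{H^1}² for every u ∈ H^1_0.
The interval has length L = 4, and Poincaré/coercivity depend only on L. Here a(u, u) = ∫(u')² + (-2/11)·∫u².
Here c = -2/11 < 0 with |c| < (π/L)² = π^2/16, so coercivity still holds. The condition a(u,u) ≥ α||u||_{H^1}² reads (1−α)∫(u')² ≥ (α−c)∫u². Any admissible α is ≤ 1 (rapidly oscillating u have ∫u²/∫(u')² → 0), and α = 1 would force 0 ≥ (1−c)∫u², impossible since c < 1; so 1−α > 0. By the sharp Poincaré inequality on H^1_0 of an interval of length L, ∫(u')² ≥ (π/L)²∫u² with equality for the first sine mode sin(π(x−x₀)/L) (x₀ the left endpoint), so the inequality holds for all u iff (1−α)(π/L)² ≥ α − c, i.e. α ≤ ((π/L)² + c)/((π/L)² + 1) = (1 + c(L/π)²)/(1 + (L/π)²). (Direct route, valid since c ≤ 0: Poincaré gives c∫u² ≥ c(L/π)²∫(u')², so a(u,u) ≥ (1 + c(L/π)²)∫(u')², while ||u||_{H^1}² ≤ (1 + (L/π)²)∫(u')²; dividing yields the same α.) With (π/L)² = π^2/16 and c = -2/11, the largest admissible constant is α = ((π/L)² + c)/((π/L)² + 1).
Simplifying, α = (-32/11 + π^2)/(π^2 + 16).


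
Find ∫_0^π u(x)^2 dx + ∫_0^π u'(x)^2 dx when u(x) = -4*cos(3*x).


||u||_{H^1(0,π)}^2 = 80*π

u'(x) = 12*sin(3*x).
Expand u² and (u')² and integrate term by term on (0, π), using: for integers n ≥ 1, ∫_0^π sin²(nx) dx = ∫_0^π cos²(nx) dx = π/2; for n ≠ n', ∫_0^π sin(nx)sin(n'x) dx = ∫_0^π cos(nx)cos(n'x) dx = 0; and by product-to-sum, ∫_0^π sin(nx)cos(n'x) dx = ½∫_0^π [sin((n+n')x) + sin((n−n')x)] dx, which is 0 when n+n' is even and 2n/(n²−n'²) when n+n' is odd (it need not vanish on (0, π)).
  u² squared terms: (-4)²·∫cos(3x)² dx = 16·π/2 = 8*π.
  So ∫_0^π u² dx = 8*π.
  (u')² squared terms: (12)²·∫sin(3x)² dx = 144·π/2 = 72*π.
  So ∫_0^π (u')² dx = 72*π.
||u||_{H^1}^2 = (8*π) + (72*π) = 80*π.


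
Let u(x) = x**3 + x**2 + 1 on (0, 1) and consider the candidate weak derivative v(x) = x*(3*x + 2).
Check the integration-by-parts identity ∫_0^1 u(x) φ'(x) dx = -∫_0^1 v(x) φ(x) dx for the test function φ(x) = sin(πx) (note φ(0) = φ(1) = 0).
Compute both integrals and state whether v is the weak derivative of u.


LHS = -5/π + 12/π^3, RHS = -5/π + 12/π^3. Yes, v = u' weakly.

u(x) = x**3 + x**2 + 1, classical derivative u'(x) = 3*x**2 + 2*x.
φ(x) = sin(πx), so φ'(x) = π*cos(π*x).
Note φ(0) = φ(1) = 0, so the boundary term u·φ vanishes.
LHS = ∫_0^1 u(x) φ'(x) dx = ∫_0^1 (π*x^3*cos(π*x) + π*x^2*cos(π*x) + π*cos(π*x)) dx. Term by term:
  ∫_0^1 π*cos(π*x) dx = 0;  ∫_0^1 π*x^2*cos(π*x) dx = -2/π;  ∫_0^1 π*x^3*cos(π*x) dx = -3/π + 12/π^3.
Sum: 0 − 2/π + -3/π + 12/π^3 = -5/π + 12/π^3.
So LHS = -5/π + 12/π^3.
∫_0^1 v(x) φ(x) dx = ∫_0^1 (3*x^2*sin(π*x) + 2*x*sin(π*x)) dx. Term by term:
  ∫_0^1 2*x*sin(π*x) dx = 2/π;  ∫_0^1 3*x^2*sin(π*x) dx = -12/π^3 + 3/π.
Sum: 2/π + -12/π^3 + 3/π = -12/π^3 + 5/π.
So RHS = -∫_0^1 v(x) φ(x) dx = -5/π + 12/π^3.
LHS = RHS, so the identity holds for this test φ.
Moreover u is smooth here and v(x) = u'(x) = 3*x**2 + 2*x pointwise, so the identity holds for every test function. Hence v is the weak derivative of u.


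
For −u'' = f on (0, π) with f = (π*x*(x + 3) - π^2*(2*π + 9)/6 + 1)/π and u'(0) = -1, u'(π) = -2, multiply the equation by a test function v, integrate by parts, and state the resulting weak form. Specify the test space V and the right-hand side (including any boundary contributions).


V = H^1(0, π) (v unrestricted at boundary; u is determined up to an additive constant); weak form: ∫_0^π u'v' dx = ∫_0^π ((π*x*(x + 3) - π^2*(2*π + 9)/6 + 1)/π) v dx − 2·v(π) + v(0) for all v ∈ V.

Multiply both sides by a test function v and integrate from 0 to π:
  ∫_0^π −u''(x) v(x) dx = ∫_0^π f(x) v(x) dx.
Integrate the LHS by parts once:
  ∫_0^π −u'' v dx = −[u'(x) v(x)]_0^π + ∫_0^π u'(x) v'(x) dx.
Thus ∫_0^π u'(x) v'(x) dx = ∫_0^π f(x) v(x) dx + [u'(x) v(x)]_0^π.
Choose V so that boundary terms are either known or forced to vanish.
u has inhomogeneous Neumann u'(0) = -1, u'(π) = -2. [u' v]_0^π = (-2)·v(π) − (-1)·v(0) = − 2·v(π) + v(0). Take V = H^1(0, π); boundary term becomes part of RHS.
Weak formulation: find u (satisfying any essential BC) such that ∫_0^π u'(x) v'(x) dx = ∫_0^π f v dx − 2·v(π) + v(0) for all v ∈ V (Neumann data are natural BCs: they enter the RHS as boundary terms).
Substituting f(x) = (π*x*(x + 3) - π^2*(2*π + 9)/6 + 1)/π, the right-hand side is ∫_0^π ((π*x*(x + 3) - π^2*(2*π + 9)/6 + 1)/π) v dx − 2·v(π) + v(0).
Compatibility check (pure Neumann): taking v ≡ 1 ∈ V gives 0 = ∫_0^π f dx + (-2) − (-1), i.e. ∫_0^π f dx must equal u'(0) − u'(π) = 1. Indeed ∫_0^π ((π*x*(x + 3) - π^2*(2*π + 9)/6 + 1)/π) dx = 1, so the data are compatible. The solution is then unique only up to an additive constant (fix it e.g. by requiring ∫_0^π u dx = 0).


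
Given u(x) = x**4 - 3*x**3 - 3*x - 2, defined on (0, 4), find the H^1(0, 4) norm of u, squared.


||u||_{H^1}^2 = 341548/63

The H^1 norm (squared) on an interval (0, L) is
  ||u||_{H^1}^2 = ∫_0^L u(x)^2 dx + ∫_0^L u'(x)^2 dx.
Compute u'(x) = 4*x**3 - 9*x**2 - 3.
Then u(x)^2 = x**8 - 6*x**7 + 9*x**6 - 6*x**5 + 14*x**4 + 12*x**3 + 9*x**2 + 12*x + 4 and u'(x)^2 = 16*x**6 - 72*x**5 + 81*x**4 - 24*x**3 + 54*x**2 + 9.
Integrate each monomial from 0 to 4 using ∫_0^4 c·x^n dx = c·4^(n+1)/(n+1):
  ∫_0^4 u(x)^2 dx = ∫_0^4 (x^8 - 6*x^7 + 9*x^6 - 6*x^5 + 14*x^4 + 12*x^3 + 9*x^2 + 12*x + 4) dx. Term by term:
    ∫_0^4 x^8 dx = 262144/9;  ∫_0^4 -6*x^7 dx = -49152;  ∫_0^4 9*x^6 dx = 147456/7;
    ∫_0^4 -6*x^5 dx = -4096;  ∫_0^4 14*x^4 dx = 14336/5;  ∫_0^4 12*x^3 dx = 768;
    ∫_0^4 9*x^2 dx = 192;  ∫_0^4 12*x dx = 96;  ∫_0^4 4 dx = 16.
  Sum: 262144/9 − 49152 + 147456/7 − 4096 + 14336/5 + 768 + 192 + 96 + 16 = 278288/315.
  ∫_0^4 u'(x)^2 dx = ∫_0^4 (16*x^6 - 72*x^5 + 81*x^4 - 24*x^3 + 54*x^2 + 9) dx. Term by term:
    ∫_0^4 16*x^6 dx = 262144/7;  ∫_0^4 -72*x^5 dx = -49152;  ∫_0^4 81*x^4 dx = 82944/5;
    ∫_0^4 -24*x^3 dx = -1536;  ∫_0^4 54*x^2 dx = 1152;  ∫_0^4 9 dx = 36.
  Sum: 262144/7 − 49152 + 82944/5 − 1536 + 1152 + 36 = 158828/35.
Adding: ||u||_{H^1}^2 = 278288/315 + 158828/35 = 341548/63.
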